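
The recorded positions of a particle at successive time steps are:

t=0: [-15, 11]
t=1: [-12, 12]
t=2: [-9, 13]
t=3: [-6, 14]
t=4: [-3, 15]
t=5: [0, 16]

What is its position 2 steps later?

Constant displacement of [+3, +1] per step.
step 6: [0, 16] + [+3, +1] → [3, 17]
step 7: [3, 17] + [+3, +1] → [6, 18]

[6, 18]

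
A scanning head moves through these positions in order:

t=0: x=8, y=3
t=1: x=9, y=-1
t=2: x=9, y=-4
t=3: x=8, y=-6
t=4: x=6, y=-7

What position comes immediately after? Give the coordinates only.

First differences are (+1, -4), (+0, -3), (-1, -2), (-2, -1); their common second difference is (-1, +1) (constant acceleration).
step 5: x=6, y=-7 + (-3, +0) → x=3, y=-7

x=3, y=-7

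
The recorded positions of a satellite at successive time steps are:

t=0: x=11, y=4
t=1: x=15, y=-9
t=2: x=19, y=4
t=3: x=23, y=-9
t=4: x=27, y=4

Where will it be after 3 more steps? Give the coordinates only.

X: linear, +4 per step → 39 at step 7.
Y: cycles through 4, -9 every 2 steps. Step 7 lands at position 1 of the cycle → -9.

x=39, y=-9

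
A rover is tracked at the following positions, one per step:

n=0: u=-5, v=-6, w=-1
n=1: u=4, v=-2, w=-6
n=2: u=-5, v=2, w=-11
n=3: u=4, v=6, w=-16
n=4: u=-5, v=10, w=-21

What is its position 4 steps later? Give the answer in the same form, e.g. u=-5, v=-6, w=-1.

u=-5, v=26, w=-41

U: cycles through -5, 4 every 2 steps. Step 8 lands at position 0 of the cycle → -5.
V: linear, +4 per step → 26 at step 8.
W: linear, -5 per step → -41 at step 8.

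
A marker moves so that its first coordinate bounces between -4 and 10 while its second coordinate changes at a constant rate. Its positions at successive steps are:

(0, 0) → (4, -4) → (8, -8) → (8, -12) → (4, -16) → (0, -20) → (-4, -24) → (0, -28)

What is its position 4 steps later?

The first coordinate travels 4 per step and bounces off the walls at -4 and 10.
  step 8: 0 → 4
  step 9: 4 → 8
  step 10: 8 → 8
  step 11: 8 → 4
The second coordinate changes by -4 each step: at step 11 it is -44.

(4, -44)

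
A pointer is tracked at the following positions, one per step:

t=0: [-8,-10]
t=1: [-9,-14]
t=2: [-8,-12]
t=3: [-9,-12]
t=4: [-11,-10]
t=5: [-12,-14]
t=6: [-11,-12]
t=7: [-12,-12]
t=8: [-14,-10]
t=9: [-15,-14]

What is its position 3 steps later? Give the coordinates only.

[-17,-10]

Differencing gives [-1,-4], [+1,+2], [-1,+0], [-2,+2], [-1,-4], [+1,+2], [-1,+0], [-2,+2], [-1,-4]. This is the pattern [-1,-4], [+1,+2], [-1,+0], [-2,+2] repeated.
step 10: apply [+1,+2] → [-14,-12]
step 11: apply [-1,+0] → [-15,-12]
step 12: apply [-2,+2] → [-17,-10]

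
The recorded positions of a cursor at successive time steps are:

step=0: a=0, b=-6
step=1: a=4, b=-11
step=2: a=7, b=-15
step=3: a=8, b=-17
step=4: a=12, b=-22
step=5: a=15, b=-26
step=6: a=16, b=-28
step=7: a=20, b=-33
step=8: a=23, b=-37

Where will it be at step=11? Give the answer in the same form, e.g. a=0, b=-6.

Step-to-step displacements: (+4,-5), (+3,-4), (+1,-2), (+4,-5), (+3,-4), (+1,-2), (+4,-5), (+3,-4) — a repeating cycle of length 3.
step 9: apply (+1,-2) → a=24, b=-39
step 10: apply (+4,-5) → a=28, b=-44
step 11: apply (+3,-4) → a=31, b=-48

a=31, b=-48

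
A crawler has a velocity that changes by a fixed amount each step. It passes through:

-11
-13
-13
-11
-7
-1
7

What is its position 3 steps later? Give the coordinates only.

43

First differences are -2, +0, +2, +4, +6, +8; their common second difference is +2 (constant acceleration).
step 7: 7 + 10 → 17
step 8: 17 + 12 → 29
step 9: 29 + 14 → 43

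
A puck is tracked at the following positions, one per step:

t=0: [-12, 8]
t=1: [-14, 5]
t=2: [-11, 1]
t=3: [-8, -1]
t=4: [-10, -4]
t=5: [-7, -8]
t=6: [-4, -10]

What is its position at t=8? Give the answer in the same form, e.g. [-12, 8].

[-3, -17]

The moves between consecutive positions are [-2, -3], [+3, -4], [+3, -2], [-2, -3], [+3, -4], [+3, -2]; they repeat the 3-cycle [[-2, -3], [+3, -4], [+3, -2]].
step 7: apply [-2, -3] → [-6, -13]
step 8: apply [+3, -4] → [-3, -17]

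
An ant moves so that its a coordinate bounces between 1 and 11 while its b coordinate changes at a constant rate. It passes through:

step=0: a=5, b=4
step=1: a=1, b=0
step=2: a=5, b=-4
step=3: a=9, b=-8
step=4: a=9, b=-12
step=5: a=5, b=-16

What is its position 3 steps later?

a=9, b=-28

The a coordinate travels 4 per step and bounces off the walls at 1 and 11.
  step 6: 5 → 1
  step 7: 1 → 5
  step 8: 5 → 9
The b coordinate changes by -4 each step: at step 8 it is -28.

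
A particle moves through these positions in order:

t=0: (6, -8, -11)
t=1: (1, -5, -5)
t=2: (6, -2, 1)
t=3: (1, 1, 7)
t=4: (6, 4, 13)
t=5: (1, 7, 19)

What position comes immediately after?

(6, 10, 25)

First: cycles through 6, 1 every 2 steps. Step 6 lands at position 0 of the cycle → 6.
Second: linear, +3 per step → 10 at step 6.
Third: linear, +6 per step → 25 at step 6.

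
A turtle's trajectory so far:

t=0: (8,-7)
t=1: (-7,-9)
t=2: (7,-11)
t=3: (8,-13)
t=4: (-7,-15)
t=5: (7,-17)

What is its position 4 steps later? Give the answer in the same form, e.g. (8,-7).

The first coordinate repeats the cycle [8, -7, 7] with period 3; step 9 mod 3 = 0, giving 8.
The second coordinate changes by -2 each step, so at step 9 it is -7 + 9·(-2) = -25.

(8,-25)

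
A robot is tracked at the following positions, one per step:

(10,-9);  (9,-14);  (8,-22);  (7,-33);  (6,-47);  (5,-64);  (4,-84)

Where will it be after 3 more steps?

Successive displacements: (-1,-5), (-1,-8), (-1,-11), (-1,-14), (-1,-17), (-1,-20) — each changes by (+0,-3).
step 7: (4,-84) + (-1,-23) → (3,-107)
step 8: (3,-107) + (-1,-26) → (2,-133)
step 9: (2,-133) + (-1,-29) → (1,-162)

(1,-162)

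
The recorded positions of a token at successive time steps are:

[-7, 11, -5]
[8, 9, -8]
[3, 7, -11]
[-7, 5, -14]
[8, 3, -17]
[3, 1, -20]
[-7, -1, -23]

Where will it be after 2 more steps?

The first coordinate repeats the cycle [-7, 8, 3] with period 3; step 8 mod 3 = 2, giving 3.
The second coordinate changes by -2 each step, so at step 8 it is 11 + 8·(-2) = -5.
The third coordinate changes by -3 each step, so at step 8 it is -5 + 8·(-3) = -29.

[3, -5, -29]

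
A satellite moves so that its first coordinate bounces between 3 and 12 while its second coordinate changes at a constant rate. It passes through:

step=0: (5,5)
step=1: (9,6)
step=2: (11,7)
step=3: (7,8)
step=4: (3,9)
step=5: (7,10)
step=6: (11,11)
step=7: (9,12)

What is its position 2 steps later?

The first coordinate travels 4 per step and bounces off the walls at 3 and 12.
  step 8: 9 → 5
  step 9: 5 → 5
The second coordinate changes by +1 each step: at step 9 it is 14.

(5,14)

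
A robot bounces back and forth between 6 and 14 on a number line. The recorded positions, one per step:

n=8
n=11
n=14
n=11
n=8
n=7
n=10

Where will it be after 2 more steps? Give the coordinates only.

The value reflects between 6 and 14, moving 3 per step.
  step 7: 10 → 13
  step 8: 13 → 12

n=12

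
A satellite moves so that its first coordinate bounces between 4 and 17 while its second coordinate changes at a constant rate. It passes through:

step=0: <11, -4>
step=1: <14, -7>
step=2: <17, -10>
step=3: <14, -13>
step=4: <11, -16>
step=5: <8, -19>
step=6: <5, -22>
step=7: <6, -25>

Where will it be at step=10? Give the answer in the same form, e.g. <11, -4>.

<15, -34>

The first coordinate reflects between 4 and 17, moving 3 per step.
  step 8: 6 → 9
  step 9: 9 → 12
  step 10: 12 → 15
The second coordinate changes by -3 each step: at step 10 it is -34.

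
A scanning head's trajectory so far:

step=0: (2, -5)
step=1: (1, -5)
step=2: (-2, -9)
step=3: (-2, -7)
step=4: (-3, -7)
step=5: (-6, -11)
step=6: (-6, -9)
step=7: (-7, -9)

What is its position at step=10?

(-11, -11)

Differencing gives (-1, +0), (-3, -4), (+0, +2), (-1, +0), (-3, -4), (+0, +2), (-1, +0). This is the pattern (-1, +0), (-3, -4), (+0, +2) repeated.
step 8: apply (-3, -4) → (-10, -13)
step 9: apply (+0, +2) → (-10, -11)
step 10: apply (-1, +0) → (-11, -11)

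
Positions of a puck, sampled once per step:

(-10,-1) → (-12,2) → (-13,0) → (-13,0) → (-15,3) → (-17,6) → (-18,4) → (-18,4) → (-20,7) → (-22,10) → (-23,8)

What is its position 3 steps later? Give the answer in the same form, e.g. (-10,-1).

(-27,14)

Differencing gives (-2,+3), (-1,-2), (+0,+0), (-2,+3), (-2,+3), (-1,-2), (+0,+0), (-2,+3), (-2,+3), (-1,-2). This is the pattern (-2,+3), (-1,-2), (+0,+0), (-2,+3) repeated.
step 11: apply (+0,+0) → (-23,8)
step 12: apply (-2,+3) → (-25,11)
step 13: apply (-2,+3) → (-27,14)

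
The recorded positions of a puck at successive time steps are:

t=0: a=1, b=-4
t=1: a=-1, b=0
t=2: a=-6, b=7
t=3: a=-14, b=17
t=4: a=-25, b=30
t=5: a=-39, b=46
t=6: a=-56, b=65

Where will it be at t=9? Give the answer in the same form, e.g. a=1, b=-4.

Successive displacements: (-2, +4), (-5, +7), (-8, +10), (-11, +13), (-14, +16), (-17, +19) — each changes by (-3, +3).
step 7: a=-56, b=65 + (-20, +22) → a=-76, b=87
step 8: a=-76, b=87 + (-23, +25) → a=-99, b=112
step 9: a=-99, b=112 + (-26, +28) → a=-125, b=140

a=-125, b=140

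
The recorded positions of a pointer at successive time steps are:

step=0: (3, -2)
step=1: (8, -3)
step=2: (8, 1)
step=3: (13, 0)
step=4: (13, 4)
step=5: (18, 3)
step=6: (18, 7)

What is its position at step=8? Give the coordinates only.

Differencing gives (+5, -1), (+0, +4), (+5, -1), (+0, +4), (+5, -1), (+0, +4). This is the pattern (+5, -1), (+0, +4) repeated.
step 7: apply (+5, -1) → (23, 6)
step 8: apply (+0, +4) → (23, 10)

(23, 10)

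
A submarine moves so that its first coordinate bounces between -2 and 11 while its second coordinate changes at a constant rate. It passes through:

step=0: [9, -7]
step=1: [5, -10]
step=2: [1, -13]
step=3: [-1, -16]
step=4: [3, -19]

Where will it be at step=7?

The first coordinate reflects between -2 and 11, moving 4 per step.
  step 5: 3 → 7
  step 6: 7 → 11
  step 7: 11 → 7
The second coordinate changes by -3 each step: at step 7 it is -28.

[7, -28]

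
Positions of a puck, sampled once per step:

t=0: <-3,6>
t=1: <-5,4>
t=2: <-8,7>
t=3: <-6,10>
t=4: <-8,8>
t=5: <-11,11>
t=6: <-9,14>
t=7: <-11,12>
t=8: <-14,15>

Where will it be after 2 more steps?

<-14,16>

Differencing gives <-2,-2>, <-3,+3>, <+2,+3>, <-2,-2>, <-3,+3>, <+2,+3>, <-2,-2>, <-3,+3>. This is the pattern <-2,-2>, <-3,+3>, <+2,+3> repeated.
step 9: apply <+2,+3> → <-12,18>
step 10: apply <-2,-2> → <-14,16>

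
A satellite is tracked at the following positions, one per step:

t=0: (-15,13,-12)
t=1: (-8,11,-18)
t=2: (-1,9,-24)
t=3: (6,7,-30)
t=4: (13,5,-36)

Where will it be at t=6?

(27,1,-48)

Each step adds (+7,-2,-6) to the position.
step 5: (13,5,-36) + (+7,-2,-6) → (20,3,-42)
step 6: (20,3,-42) + (+7,-2,-6) → (27,1,-48)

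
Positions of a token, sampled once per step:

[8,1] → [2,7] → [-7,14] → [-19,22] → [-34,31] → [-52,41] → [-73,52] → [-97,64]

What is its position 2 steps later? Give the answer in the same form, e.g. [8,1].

[-154,91]

Successive displacements: [-6,+6], [-9,+7], [-12,+8], [-15,+9], [-18,+10], [-21,+11], [-24,+12] — each changes by [-3,+1].
step 8: [-97,64] + [-27,+13] → [-124,77]
step 9: [-124,77] + [-30,+14] → [-154,91]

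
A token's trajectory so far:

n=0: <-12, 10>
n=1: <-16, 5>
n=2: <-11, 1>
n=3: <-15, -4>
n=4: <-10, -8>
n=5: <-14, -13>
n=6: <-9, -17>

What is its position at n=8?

<-8, -26>

The moves between consecutive positions are <-4, -5>, <+5, -4>, <-4, -5>, <+5, -4>, <-4, -5>, <+5, -4>; they repeat the 2-cycle [<-4, -5>, <+5, -4>].
step 7: apply <-4, -5> → <-13, -22>
step 8: apply <+5, -4> → <-8, -26>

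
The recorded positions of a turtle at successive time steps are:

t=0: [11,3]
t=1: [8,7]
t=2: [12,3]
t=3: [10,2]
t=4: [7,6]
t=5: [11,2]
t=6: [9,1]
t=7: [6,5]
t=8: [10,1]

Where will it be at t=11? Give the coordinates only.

[9,0]

Differencing gives [-3,+4], [+4,-4], [-2,-1], [-3,+4], [+4,-4], [-2,-1], [-3,+4], [+4,-4]. This is the pattern [-3,+4], [+4,-4], [-2,-1] repeated.
step 9: apply [-2,-1] → [8,0]
step 10: apply [-3,+4] → [5,4]
step 11: apply [+4,-4] → [9,0]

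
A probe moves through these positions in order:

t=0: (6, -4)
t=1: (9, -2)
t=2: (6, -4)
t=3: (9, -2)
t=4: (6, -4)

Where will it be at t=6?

(6, -4)

The jumps are (+3, +2), (-3, -2), (+3, +2), (-3, -2) — a geometric progression with ratio -1.
step 5: (6, -4) + (+3, +2) → (9, -2)
step 6: (9, -2) + (-3, -2) → (6, -4)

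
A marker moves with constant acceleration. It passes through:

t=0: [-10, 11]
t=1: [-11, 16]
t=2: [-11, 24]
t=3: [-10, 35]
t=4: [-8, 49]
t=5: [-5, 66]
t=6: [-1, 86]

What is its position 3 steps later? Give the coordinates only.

Taking differences between consecutive positions: [-1, +5], [+0, +8], [+1, +11], [+2, +14], [+3, +17], [+4, +20]. These grow by [+1, +3] each step.
step 7: [-1, 86] + [+5, +23] → [4, 109]
step 8: [4, 109] + [+6, +26] → [10, 135]
step 9: [10, 135] + [+7, +29] → [17, 164]

[17, 164]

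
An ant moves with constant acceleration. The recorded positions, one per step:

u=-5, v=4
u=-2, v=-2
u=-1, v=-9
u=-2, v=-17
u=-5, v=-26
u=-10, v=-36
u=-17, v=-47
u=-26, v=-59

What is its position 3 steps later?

Taking differences between consecutive positions: (+3,-6), (+1,-7), (-1,-8), (-3,-9), (-5,-10), (-7,-11), (-9,-12). These grow by (-2,-1) each step.
step 8: u=-26, v=-59 + (-11,-13) → u=-37, v=-72
step 9: u=-37, v=-72 + (-13,-14) → u=-50, v=-86
step 10: u=-50, v=-86 + (-15,-15) → u=-65, v=-101

u=-65, v=-101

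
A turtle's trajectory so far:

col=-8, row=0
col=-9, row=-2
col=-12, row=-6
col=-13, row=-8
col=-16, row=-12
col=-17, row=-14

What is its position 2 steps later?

The moves between consecutive positions are (-1, -2), (-3, -4), (-1, -2), (-3, -4), (-1, -2); they repeat the 2-cycle [(-1, -2), (-3, -4)].
step 6: apply (-3, -4) → col=-20, row=-18
step 7: apply (-1, -2) → col=-21, row=-20

col=-21, row=-20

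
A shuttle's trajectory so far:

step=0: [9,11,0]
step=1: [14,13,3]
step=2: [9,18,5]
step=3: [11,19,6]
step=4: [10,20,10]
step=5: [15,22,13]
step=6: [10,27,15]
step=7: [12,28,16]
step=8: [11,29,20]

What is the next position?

[16,31,23]

Differencing gives [+5,+2,+3], [-5,+5,+2], [+2,+1,+1], [-1,+1,+4], [+5,+2,+3], [-5,+5,+2], [+2,+1,+1], [-1,+1,+4]. This is the pattern [+5,+2,+3], [-5,+5,+2], [+2,+1,+1], [-1,+1,+4] repeated.
step 9: apply [+5,+2,+3] → [16,31,23]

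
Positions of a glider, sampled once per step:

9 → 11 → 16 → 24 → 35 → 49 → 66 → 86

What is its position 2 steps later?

135

First differences are +2, +5, +8, +11, +14, +17, +20; their common second difference is +3 (constant acceleration).
step 8: 86 + 23 → 109
step 9: 109 + 26 → 135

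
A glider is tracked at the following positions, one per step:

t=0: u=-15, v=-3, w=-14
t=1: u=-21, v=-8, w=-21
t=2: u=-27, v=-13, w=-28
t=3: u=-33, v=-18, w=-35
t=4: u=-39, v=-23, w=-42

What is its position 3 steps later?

u=-57, v=-38, w=-63

The position changes by (-6, -5, -7) every step.
step 5: u=-39, v=-23, w=-42 + (-6, -5, -7) → u=-45, v=-28, w=-49
step 6: u=-45, v=-28, w=-49 + (-6, -5, -7) → u=-51, v=-33, w=-56
step 7: u=-51, v=-33, w=-56 + (-6, -5, -7) → u=-57, v=-38, w=-63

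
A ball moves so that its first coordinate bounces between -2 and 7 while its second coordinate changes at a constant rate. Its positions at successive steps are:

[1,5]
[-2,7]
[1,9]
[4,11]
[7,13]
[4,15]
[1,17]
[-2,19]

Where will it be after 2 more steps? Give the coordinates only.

The first coordinate reflects between -2 and 7, moving 3 per step.
  step 8: -2 → 1
  step 9: 1 → 4
The second coordinate changes by +2 each step: at step 9 it is 23.

[4,23]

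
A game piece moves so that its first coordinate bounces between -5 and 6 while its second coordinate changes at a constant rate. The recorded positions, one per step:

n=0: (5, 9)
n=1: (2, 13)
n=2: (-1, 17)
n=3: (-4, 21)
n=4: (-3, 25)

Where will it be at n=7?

The first coordinate travels 3 per step and bounces off the walls at -5 and 6.
  step 5: -3 → 0
  step 6: 0 → 3
  step 7: 3 → 6
The second coordinate changes by +4 each step: at step 7 it is 37.

(6, 37)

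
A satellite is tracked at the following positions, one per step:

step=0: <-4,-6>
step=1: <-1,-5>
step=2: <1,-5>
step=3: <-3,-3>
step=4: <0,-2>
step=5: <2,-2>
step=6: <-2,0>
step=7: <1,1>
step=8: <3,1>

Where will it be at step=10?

<2,4>

Step-to-step displacements: <+3,+1>, <+2,+0>, <-4,+2>, <+3,+1>, <+2,+0>, <-4,+2>, <+3,+1>, <+2,+0> — a repeating cycle of length 3.
step 9: apply <-4,+2> → <-1,3>
step 10: apply <+3,+1> → <2,4>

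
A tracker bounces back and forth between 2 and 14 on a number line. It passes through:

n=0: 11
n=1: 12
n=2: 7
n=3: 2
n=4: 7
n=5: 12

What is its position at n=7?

6

The value travels 5 per step and bounces off the walls at 2 and 14.
  step 6: 12 → 11
  step 7: 11 → 6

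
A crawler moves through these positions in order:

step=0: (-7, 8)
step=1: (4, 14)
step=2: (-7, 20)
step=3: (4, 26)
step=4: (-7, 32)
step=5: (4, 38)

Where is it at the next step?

(-7, 44)

The first coordinate repeats the cycle [-7, 4] with period 2; step 6 mod 2 = 0, giving -7.
The second coordinate changes by +6 each step, so at step 6 it is 8 + 6·(6) = 44.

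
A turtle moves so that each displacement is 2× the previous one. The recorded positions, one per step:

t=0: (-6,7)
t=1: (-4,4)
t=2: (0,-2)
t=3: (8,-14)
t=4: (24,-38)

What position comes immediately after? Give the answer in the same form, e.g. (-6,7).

Consecutive displacements (+2,-3), (+4,-6), (+8,-12), (+16,-24) scale by a factor of 2 each step.
step 5: (24,-38) + (+32,-48) → (56,-86)

(56,-86)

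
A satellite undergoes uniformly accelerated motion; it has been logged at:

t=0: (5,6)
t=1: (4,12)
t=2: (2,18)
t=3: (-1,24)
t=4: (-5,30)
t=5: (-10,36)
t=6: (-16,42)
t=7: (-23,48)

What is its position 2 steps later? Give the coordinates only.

(-40,60)

First differences are (-1,+6), (-2,+6), (-3,+6), (-4,+6), (-5,+6), (-6,+6), (-7,+6); their common second difference is (-1,+0) (constant acceleration).
step 8: (-23,48) + (-8,+6) → (-31,54)
step 9: (-31,54) + (-9,+6) → (-40,60)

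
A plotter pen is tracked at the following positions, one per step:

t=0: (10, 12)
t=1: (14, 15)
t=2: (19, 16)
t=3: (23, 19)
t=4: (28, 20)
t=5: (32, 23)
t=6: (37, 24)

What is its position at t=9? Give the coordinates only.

(50, 31)

Step-to-step displacements: (+4, +3), (+5, +1), (+4, +3), (+5, +1), (+4, +3), (+5, +1) — a repeating cycle of length 2.
step 7: apply (+4, +3) → (41, 27)
step 8: apply (+5, +1) → (46, 28)
step 9: apply (+4, +3) → (50, 31)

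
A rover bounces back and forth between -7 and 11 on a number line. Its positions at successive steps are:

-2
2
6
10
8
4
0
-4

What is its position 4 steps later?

The value travels 4 per step and bounces off the walls at -7 and 11.
  step 8: -4 → -6
  step 9: -6 → -2
  step 10: -2 → 2
  step 11: 2 → 6

6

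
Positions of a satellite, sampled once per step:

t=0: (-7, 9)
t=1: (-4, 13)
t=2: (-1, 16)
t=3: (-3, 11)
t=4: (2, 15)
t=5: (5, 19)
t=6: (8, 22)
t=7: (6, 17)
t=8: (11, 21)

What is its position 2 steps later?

Differencing gives (+3, +4), (+3, +3), (-2, -5), (+5, +4), (+3, +4), (+3, +3), (-2, -5), (+5, +4). This is the pattern (+3, +4), (+3, +3), (-2, -5), (+5, +4) repeated.
step 9: apply (+3, +4) → (14, 25)
step 10: apply (+3, +3) → (17, 28)

(17, 28)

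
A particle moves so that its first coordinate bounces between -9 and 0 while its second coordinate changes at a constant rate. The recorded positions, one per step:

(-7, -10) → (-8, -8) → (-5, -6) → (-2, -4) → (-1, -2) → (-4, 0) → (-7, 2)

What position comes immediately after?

(-8, 4)

The first coordinate travels 3 per step and bounces off the walls at -9 and 0.
  step 7: -7 → -8
The second coordinate changes by +2 each step: at step 7 it is 4.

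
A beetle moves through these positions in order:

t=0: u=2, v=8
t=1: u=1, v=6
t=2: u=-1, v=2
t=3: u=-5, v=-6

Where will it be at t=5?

u=-29, v=-54

Step-to-step displacements: (-1, -2), (-2, -4), (-4, -8); each is 2× the previous.
step 4: u=-5, v=-6 + (-8, -16) → u=-13, v=-22
step 5: u=-13, v=-22 + (-16, -32) → u=-29, v=-54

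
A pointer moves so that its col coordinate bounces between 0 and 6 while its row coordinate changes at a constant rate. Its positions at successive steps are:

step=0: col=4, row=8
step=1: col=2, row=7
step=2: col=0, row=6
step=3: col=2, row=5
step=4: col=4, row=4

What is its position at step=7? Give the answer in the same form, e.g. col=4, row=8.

col=2, row=1

The col coordinate travels 2 per step and bounces off the walls at 0 and 6.
  step 5: 4 → 6
  step 6: 6 → 4
  step 7: 4 → 2
The row coordinate changes by -1 each step: at step 7 it is 1.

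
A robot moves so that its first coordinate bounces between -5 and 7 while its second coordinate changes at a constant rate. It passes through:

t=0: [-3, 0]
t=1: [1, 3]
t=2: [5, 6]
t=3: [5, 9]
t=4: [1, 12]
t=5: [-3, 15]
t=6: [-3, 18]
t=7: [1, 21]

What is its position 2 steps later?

The first coordinate travels 4 per step and bounces off the walls at -5 and 7.
  step 8: 1 → 5
  step 9: 5 → 5
The second coordinate changes by +3 each step: at step 9 it is 27.

[5, 27]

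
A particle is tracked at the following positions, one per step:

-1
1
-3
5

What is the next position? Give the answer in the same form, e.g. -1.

The jumps are +2, -4, +8 — a geometric progression with ratio -2.
step 4: 5 − 16 → -11

-11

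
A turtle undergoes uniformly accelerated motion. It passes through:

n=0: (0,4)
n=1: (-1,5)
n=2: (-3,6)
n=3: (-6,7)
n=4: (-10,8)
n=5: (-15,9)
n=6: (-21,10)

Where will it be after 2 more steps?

Taking differences between consecutive positions: (-1,+1), (-2,+1), (-3,+1), (-4,+1), (-5,+1), (-6,+1). These grow by (-1,+0) each step.
step 7: (-21,10) + (-7,+1) → (-28,11)
step 8: (-28,11) + (-8,+1) → (-36,12)

(-36,12)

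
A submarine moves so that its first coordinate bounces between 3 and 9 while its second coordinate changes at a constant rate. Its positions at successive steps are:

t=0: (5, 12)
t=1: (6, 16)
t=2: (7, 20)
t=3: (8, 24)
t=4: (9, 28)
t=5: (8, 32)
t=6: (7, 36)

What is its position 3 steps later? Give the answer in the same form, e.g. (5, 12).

(4, 48)

The first coordinate travels 1 per step and bounces off the walls at 3 and 9.
  step 7: 7 → 6
  step 8: 6 → 5
  step 9: 5 → 4
The second coordinate changes by +4 each step: at step 9 it is 48.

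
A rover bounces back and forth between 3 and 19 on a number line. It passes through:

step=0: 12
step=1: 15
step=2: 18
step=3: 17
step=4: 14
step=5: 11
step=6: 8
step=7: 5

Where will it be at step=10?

10

The value travels 3 per step and bounces off the walls at 3 and 19.
  step 8: 5 → 4
  step 9: 4 → 7
  step 10: 7 → 10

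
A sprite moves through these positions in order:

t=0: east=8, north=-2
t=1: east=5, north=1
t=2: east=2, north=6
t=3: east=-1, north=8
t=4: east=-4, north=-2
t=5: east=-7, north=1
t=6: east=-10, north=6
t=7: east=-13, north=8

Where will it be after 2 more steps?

east=-19, north=1

The east coordinate changes by -3 each step, so at step 9 it is 8 + 9·(-3) = -19.
The north coordinate repeats the cycle [-2, 1, 6, 8] with period 4; step 9 mod 4 = 1, giving 1.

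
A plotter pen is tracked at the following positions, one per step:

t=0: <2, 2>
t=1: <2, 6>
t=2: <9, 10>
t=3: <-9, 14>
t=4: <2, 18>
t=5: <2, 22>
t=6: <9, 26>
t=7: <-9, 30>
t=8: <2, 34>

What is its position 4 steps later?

<2, 50>

The first coordinate repeats the cycle [2, 2, 9, -9] with period 4; step 12 mod 4 = 0, giving 2.
The second coordinate changes by +4 each step, so at step 12 it is 2 + 12·(4) = 50.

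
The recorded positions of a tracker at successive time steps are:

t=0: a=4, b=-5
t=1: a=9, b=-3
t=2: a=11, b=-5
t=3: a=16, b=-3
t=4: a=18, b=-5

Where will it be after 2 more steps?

a=25, b=-5

Differencing gives (+5,+2), (+2,-2), (+5,+2), (+2,-2). This is the pattern (+5,+2), (+2,-2) repeated.
step 5: apply (+5,+2) → a=23, b=-3
step 6: apply (+2,-2) → a=25, b=-5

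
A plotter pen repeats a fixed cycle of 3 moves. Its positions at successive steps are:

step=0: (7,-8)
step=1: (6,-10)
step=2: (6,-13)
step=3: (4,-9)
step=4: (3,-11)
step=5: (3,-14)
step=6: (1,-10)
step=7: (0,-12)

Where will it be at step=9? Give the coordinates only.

Step-to-step displacements: (-1,-2), (+0,-3), (-2,+4), (-1,-2), (+0,-3), (-2,+4), (-1,-2) — a repeating cycle of length 3.
step 8: apply (+0,-3) → (0,-15)
step 9: apply (-2,+4) → (-2,-11)

(-2,-11)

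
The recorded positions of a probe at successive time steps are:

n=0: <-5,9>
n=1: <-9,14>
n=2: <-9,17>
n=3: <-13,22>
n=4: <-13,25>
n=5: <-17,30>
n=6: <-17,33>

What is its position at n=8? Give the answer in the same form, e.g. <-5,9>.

The moves between consecutive positions are <-4,+5>, <+0,+3>, <-4,+5>, <+0,+3>, <-4,+5>, <+0,+3>; they repeat the 2-cycle [<-4,+5>, <+0,+3>].
step 7: apply <-4,+5> → <-21,38>
step 8: apply <+0,+3> → <-21,41>

<-21,41>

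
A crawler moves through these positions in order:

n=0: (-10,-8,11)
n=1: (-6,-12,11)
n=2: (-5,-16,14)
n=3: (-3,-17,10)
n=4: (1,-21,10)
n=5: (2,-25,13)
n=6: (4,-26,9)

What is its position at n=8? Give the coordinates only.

The moves between consecutive positions are (+4,-4,+0), (+1,-4,+3), (+2,-1,-4), (+4,-4,+0), (+1,-4,+3), (+2,-1,-4); they repeat the 3-cycle [(+4,-4,+0), (+1,-4,+3), (+2,-1,-4)].
step 7: apply (+4,-4,+0) → (8,-30,9)
step 8: apply (+1,-4,+3) → (9,-34,12)

(9,-34,12)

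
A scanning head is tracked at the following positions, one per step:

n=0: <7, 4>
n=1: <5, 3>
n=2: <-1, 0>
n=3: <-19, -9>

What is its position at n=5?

<-235, -117>

Consecutive displacements <-2, -1>, <-6, -3>, <-18, -9> scale by a factor of 3 each step.
step 4: <-19, -9> + <-54, -27> → <-73, -36>
step 5: <-73, -36> + <-162, -81> → <-235, -117>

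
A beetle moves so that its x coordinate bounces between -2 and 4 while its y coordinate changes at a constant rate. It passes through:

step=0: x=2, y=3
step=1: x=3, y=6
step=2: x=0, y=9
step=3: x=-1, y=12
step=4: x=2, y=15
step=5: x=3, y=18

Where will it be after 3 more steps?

x=2, y=27

The x coordinate reflects between -2 and 4, moving 3 per step.
  step 6: 3 → 0
  step 7: 0 → -1
  step 8: -1 → 2
The y coordinate changes by +3 each step: at step 8 it is 27.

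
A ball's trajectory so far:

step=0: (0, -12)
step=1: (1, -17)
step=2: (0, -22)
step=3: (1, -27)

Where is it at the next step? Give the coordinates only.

(0, -32)

First: cycles through 0, 1 every 2 steps. Step 4 lands at position 0 of the cycle → 0.
Second: linear, -5 per step → -32 at step 4.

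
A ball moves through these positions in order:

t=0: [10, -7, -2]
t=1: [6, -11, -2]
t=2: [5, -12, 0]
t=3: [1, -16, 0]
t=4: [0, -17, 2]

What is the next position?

[-4, -21, 2]

The moves between consecutive positions are [-4, -4, +0], [-1, -1, +2], [-4, -4, +0], [-1, -1, +2]; they repeat the 2-cycle [[-4, -4, +0], [-1, -1, +2]].
step 5: apply [-4, -4, +0] → [-4, -21, 2]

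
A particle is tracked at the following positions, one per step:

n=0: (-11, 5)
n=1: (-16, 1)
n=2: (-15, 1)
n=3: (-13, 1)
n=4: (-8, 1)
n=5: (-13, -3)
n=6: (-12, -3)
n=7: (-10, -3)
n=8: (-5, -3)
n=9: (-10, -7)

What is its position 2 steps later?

(-7, -7)

Differencing gives (-5, -4), (+1, +0), (+2, +0), (+5, +0), (-5, -4), (+1, +0), (+2, +0), (+5, +0), (-5, -4). This is the pattern (-5, -4), (+1, +0), (+2, +0), (+5, +0) repeated.
step 10: apply (+1, +0) → (-9, -7)
step 11: apply (+2, +0) → (-7, -7)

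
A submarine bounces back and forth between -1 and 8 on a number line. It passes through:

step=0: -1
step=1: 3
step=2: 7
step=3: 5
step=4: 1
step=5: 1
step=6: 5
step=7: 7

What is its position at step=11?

7

The value reflects between -1 and 8, moving 4 per step.
  step 8: 7 → 3
  step 9: 3 → -1
  step 10: -1 → 3
  step 11: 3 → 7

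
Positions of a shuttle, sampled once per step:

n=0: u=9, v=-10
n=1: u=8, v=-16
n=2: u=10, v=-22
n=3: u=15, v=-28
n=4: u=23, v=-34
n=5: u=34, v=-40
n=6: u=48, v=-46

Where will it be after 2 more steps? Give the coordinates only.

First differences are (-1, -6), (+2, -6), (+5, -6), (+8, -6), (+11, -6), (+14, -6); their common second difference is (+3, +0) (constant acceleration).
step 7: u=48, v=-46 + (+17, -6) → u=65, v=-52
step 8: u=65, v=-52 + (+20, -6) → u=85, v=-58

u=85, v=-58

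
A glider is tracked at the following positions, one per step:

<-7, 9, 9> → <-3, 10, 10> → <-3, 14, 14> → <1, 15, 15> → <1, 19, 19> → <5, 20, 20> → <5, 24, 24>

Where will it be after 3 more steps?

<13, 30, 30>

Step-to-step displacements: <+4, +1, +1>, <+0, +4, +4>, <+4, +1, +1>, <+0, +4, +4>, <+4, +1, +1>, <+0, +4, +4> — a repeating cycle of length 2.
step 7: apply <+4, +1, +1> → <9, 25, 25>
step 8: apply <+0, +4, +4> → <9, 29, 29>
step 9: apply <+4, +1, +1> → <13, 30, 30>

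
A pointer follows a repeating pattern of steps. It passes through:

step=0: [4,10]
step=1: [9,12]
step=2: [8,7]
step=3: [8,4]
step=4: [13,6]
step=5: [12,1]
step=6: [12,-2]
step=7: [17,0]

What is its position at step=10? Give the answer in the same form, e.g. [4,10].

The moves between consecutive positions are [+5,+2], [-1,-5], [+0,-3], [+5,+2], [-1,-5], [+0,-3], [+5,+2]; they repeat the 3-cycle [[+5,+2], [-1,-5], [+0,-3]].
step 8: apply [-1,-5] → [16,-5]
step 9: apply [+0,-3] → [16,-8]
step 10: apply [+5,+2] → [21,-6]

[21,-6]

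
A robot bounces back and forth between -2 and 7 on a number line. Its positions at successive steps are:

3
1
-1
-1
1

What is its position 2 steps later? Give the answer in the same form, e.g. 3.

The value reflects between -2 and 7, moving 2 per step.
  step 5: 1 → 3
  step 6: 3 → 5

5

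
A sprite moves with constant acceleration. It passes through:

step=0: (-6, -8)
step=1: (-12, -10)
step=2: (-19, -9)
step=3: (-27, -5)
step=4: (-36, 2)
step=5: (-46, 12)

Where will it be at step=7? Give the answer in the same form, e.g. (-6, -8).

(-69, 41)

Taking differences between consecutive positions: (-6, -2), (-7, +1), (-8, +4), (-9, +7), (-10, +10). These grow by (-1, +3) each step.
step 6: (-46, 12) + (-11, +13) → (-57, 25)
step 7: (-57, 25) + (-12, +16) → (-69, 41)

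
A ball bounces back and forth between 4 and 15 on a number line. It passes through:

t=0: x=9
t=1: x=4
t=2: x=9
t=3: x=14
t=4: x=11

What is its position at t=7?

The value reflects between 4 and 15, moving 5 per step.
  step 5: 11 → 6
  step 6: 6 → 7
  step 7: 7 → 12

x=12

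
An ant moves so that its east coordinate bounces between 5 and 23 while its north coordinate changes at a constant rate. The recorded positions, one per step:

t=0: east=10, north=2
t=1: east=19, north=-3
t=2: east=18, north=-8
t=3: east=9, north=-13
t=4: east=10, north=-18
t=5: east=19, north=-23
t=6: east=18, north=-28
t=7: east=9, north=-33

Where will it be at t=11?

east=9, north=-53

The east coordinate reflects between 5 and 23, moving 9 per step.
  step 8: 9 → 10
  step 9: 10 → 19
  step 10: 19 → 18
  step 11: 18 → 9
The north coordinate changes by -5 each step: at step 11 it is -53.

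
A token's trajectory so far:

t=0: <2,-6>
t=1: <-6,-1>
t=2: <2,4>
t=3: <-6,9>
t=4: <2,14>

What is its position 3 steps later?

The first coordinate repeats the cycle [2, -6] with period 2; step 7 mod 2 = 1, giving -6.
The second coordinate changes by +5 each step, so at step 7 it is -6 + 7·(5) = 29.

<-6,29>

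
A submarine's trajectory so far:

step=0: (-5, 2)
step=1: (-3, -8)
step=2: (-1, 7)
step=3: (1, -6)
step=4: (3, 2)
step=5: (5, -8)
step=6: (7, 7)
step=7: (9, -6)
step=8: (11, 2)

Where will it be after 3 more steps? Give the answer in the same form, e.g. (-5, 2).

First: linear, +2 per step → 17 at step 11.
Second: cycles through 2, -8, 7, -6 every 4 steps. Step 11 lands at position 3 of the cycle → -6.

(17, -6)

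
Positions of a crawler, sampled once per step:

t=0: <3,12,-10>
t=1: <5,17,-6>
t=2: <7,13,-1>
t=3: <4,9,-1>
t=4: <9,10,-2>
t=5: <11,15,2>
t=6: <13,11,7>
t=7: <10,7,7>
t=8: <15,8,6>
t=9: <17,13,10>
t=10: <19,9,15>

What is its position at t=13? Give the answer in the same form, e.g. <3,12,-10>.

The moves between consecutive positions are <+2,+5,+4>, <+2,-4,+5>, <-3,-4,+0>, <+5,+1,-1>, <+2,+5,+4>, <+2,-4,+5>, <-3,-4,+0>, <+5,+1,-1>, <+2,+5,+4>, <+2,-4,+5>; they repeat the 4-cycle [<+2,+5,+4>, <+2,-4,+5>, <-3,-4,+0>, <+5,+1,-1>].
step 11: apply <-3,-4,+0> → <16,5,15>
step 12: apply <+5,+1,-1> → <21,6,14>
step 13: apply <+2,+5,+4> → <23,11,18>

<23,11,18>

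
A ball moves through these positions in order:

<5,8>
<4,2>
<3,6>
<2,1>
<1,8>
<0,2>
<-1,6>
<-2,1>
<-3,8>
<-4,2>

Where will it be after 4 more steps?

<-8,2>

The first coordinate changes by -1 each step, so at step 13 it is 5 + 13·(-1) = -8.
The second coordinate repeats the cycle [8, 2, 6, 1] with period 4; step 13 mod 4 = 1, giving 2.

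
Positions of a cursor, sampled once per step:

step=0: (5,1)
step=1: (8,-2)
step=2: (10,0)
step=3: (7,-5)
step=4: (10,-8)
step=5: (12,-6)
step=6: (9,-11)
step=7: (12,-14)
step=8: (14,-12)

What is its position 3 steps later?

Step-to-step displacements: (+3,-3), (+2,+2), (-3,-5), (+3,-3), (+2,+2), (-3,-5), (+3,-3), (+2,+2) — a repeating cycle of length 3.
step 9: apply (-3,-5) → (11,-17)
step 10: apply (+3,-3) → (14,-20)
step 11: apply (+2,+2) → (16,-18)

(16,-18)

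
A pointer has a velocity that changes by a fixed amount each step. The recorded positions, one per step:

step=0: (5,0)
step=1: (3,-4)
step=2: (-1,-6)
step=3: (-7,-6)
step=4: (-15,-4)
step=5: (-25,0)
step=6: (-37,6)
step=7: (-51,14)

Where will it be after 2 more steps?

(-85,36)

First differences are (-2,-4), (-4,-2), (-6,+0), (-8,+2), (-10,+4), (-12,+6), (-14,+8); their common second difference is (-2,+2) (constant acceleration).
step 8: (-51,14) + (-16,+10) → (-67,24)
step 9: (-67,24) + (-18,+12) → (-85,36)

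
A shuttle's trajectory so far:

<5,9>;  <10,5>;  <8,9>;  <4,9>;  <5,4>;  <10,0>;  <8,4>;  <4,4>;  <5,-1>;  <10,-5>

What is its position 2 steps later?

<4,-1>

Differencing gives <+5,-4>, <-2,+4>, <-4,+0>, <+1,-5>, <+5,-4>, <-2,+4>, <-4,+0>, <+1,-5>, <+5,-4>. This is the pattern <+5,-4>, <-2,+4>, <-4,+0>, <+1,-5> repeated.
step 10: apply <-2,+4> → <8,-1>
step 11: apply <-4,+0> → <4,-1>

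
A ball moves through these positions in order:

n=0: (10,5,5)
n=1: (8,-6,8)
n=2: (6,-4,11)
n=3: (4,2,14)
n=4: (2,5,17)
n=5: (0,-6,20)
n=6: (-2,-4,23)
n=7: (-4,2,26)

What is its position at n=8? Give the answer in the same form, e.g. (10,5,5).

The first coordinate changes by -2 each step, so at step 8 it is 10 + 8·(-2) = -6.
The second coordinate repeats the cycle [5, -6, -4, 2] with period 4; step 8 mod 4 = 0, giving 5.
The third coordinate changes by +3 each step, so at step 8 it is 5 + 8·(3) = 29.

(-6,5,29)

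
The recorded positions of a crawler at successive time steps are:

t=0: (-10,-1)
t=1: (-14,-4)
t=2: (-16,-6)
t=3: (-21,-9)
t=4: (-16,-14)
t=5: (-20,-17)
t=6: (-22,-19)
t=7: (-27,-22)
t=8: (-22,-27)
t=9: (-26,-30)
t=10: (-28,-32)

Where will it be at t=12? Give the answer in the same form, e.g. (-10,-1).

Step-to-step displacements: (-4,-3), (-2,-2), (-5,-3), (+5,-5), (-4,-3), (-2,-2), (-5,-3), (+5,-5), (-4,-3), (-2,-2) — a repeating cycle of length 4.
step 11: apply (-5,-3) → (-33,-35)
step 12: apply (+5,-5) → (-28,-40)

(-28,-40)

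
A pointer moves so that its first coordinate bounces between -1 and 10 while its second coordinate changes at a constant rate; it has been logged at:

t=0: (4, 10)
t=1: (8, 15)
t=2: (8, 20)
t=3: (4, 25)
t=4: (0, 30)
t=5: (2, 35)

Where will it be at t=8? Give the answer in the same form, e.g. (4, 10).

(6, 50)

The first coordinate reflects between -1 and 10, moving 4 per step.
  step 6: 2 → 6
  step 7: 6 → 10
  step 8: 10 → 6
The second coordinate changes by +5 each step: at step 8 it is 50.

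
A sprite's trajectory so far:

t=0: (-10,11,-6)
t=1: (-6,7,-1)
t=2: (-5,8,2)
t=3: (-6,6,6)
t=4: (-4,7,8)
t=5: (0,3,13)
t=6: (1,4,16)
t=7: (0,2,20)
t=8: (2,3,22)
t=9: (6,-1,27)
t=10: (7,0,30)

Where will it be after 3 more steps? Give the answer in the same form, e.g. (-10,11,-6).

(12,-5,41)

Differencing gives (+4,-4,+5), (+1,+1,+3), (-1,-2,+4), (+2,+1,+2), (+4,-4,+5), (+1,+1,+3), (-1,-2,+4), (+2,+1,+2), (+4,-4,+5), (+1,+1,+3). This is the pattern (+4,-4,+5), (+1,+1,+3), (-1,-2,+4), (+2,+1,+2) repeated.
step 11: apply (-1,-2,+4) → (6,-2,34)
step 12: apply (+2,+1,+2) → (8,-1,36)
step 13: apply (+4,-4,+5) → (12,-5,41)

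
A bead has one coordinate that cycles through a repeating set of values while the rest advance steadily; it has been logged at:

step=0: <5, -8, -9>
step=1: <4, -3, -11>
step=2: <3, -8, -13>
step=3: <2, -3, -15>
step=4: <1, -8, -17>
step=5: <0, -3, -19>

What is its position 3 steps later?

The first coordinate changes by -1 each step, so at step 8 it is 5 + 8·(-1) = -3.
The second coordinate repeats the cycle [-8, -3] with period 2; step 8 mod 2 = 0, giving -8.
The third coordinate changes by -2 each step, so at step 8 it is -9 + 8·(-2) = -25.

<-3, -8, -25>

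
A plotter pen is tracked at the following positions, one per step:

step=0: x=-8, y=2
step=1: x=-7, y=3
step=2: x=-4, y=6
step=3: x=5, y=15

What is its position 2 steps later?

x=113, y=123

The jumps are (+1,+1), (+3,+3), (+9,+9) — a geometric progression with ratio 3.
step 4: x=5, y=15 + (+27,+27) → x=32, y=42
step 5: x=32, y=42 + (+81,+81) → x=113, y=123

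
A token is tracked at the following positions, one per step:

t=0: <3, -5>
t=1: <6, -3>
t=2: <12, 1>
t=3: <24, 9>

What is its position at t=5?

Step-to-step displacements: <+3, +2>, <+6, +4>, <+12, +8>; each is 2× the previous.
step 4: <24, 9> + <+24, +16> → <48, 25>
step 5: <48, 25> + <+48, +32> → <96, 57>

<96, 57>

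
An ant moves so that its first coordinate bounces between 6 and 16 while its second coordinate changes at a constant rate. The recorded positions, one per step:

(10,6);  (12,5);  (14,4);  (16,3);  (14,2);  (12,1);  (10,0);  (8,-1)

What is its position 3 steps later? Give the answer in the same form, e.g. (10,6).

The first coordinate travels 2 per step and bounces off the walls at 6 and 16.
  step 8: 8 → 6
  step 9: 6 → 8
  step 10: 8 → 10
The second coordinate changes by -1 each step: at step 10 it is -4.

(10,-4)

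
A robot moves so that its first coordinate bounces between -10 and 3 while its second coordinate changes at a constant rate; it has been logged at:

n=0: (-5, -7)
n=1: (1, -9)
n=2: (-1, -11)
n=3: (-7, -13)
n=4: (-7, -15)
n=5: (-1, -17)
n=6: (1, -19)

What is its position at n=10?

The first coordinate travels 6 per step and bounces off the walls at -10 and 3.
  step 7: 1 → -5
  step 8: -5 → -9
  step 9: -9 → -3
  step 10: -3 → 3
The second coordinate changes by -2 each step: at step 10 it is -27.

(3, -27)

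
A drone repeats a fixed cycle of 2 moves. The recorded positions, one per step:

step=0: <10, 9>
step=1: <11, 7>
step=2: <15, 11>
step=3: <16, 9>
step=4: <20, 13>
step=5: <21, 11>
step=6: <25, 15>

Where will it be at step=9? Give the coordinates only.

Differencing gives <+1, -2>, <+4, +4>, <+1, -2>, <+4, +4>, <+1, -2>, <+4, +4>. This is the pattern <+1, -2>, <+4, +4> repeated.
step 7: apply <+1, -2> → <26, 13>
step 8: apply <+4, +4> → <30, 17>
step 9: apply <+1, -2> → <31, 15>

<31, 15>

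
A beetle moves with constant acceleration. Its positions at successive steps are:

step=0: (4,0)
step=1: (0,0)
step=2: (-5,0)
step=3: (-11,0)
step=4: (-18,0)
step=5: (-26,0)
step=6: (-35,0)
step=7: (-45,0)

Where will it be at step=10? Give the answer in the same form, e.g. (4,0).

(-81,0)

First differences are (-4,+0), (-5,+0), (-6,+0), (-7,+0), (-8,+0), (-9,+0), (-10,+0); their common second difference is (-1,+0) (constant acceleration).
step 8: (-45,0) + (-11,+0) → (-56,0)
step 9: (-56,0) + (-12,+0) → (-68,0)
step 10: (-68,0) + (-13,+0) → (-81,0)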